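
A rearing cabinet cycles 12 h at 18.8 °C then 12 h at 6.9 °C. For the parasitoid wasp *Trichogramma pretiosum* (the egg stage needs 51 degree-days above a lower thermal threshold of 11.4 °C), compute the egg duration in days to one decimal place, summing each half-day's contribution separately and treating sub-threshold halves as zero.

Day half: max(0, 18.8 − 11.4) × 0.5 = 7.4 × 0.5 = 3.70 DD.
Night half: max(0, 6.9 − 11.4) × 0.5 = 0.0 × 0.5 = 0.00 DD.
Per 24 h: 3.70 DD/day.
Duration = 51 / 3.70 = 13.784 ≈ 13.8 days.

13.8 days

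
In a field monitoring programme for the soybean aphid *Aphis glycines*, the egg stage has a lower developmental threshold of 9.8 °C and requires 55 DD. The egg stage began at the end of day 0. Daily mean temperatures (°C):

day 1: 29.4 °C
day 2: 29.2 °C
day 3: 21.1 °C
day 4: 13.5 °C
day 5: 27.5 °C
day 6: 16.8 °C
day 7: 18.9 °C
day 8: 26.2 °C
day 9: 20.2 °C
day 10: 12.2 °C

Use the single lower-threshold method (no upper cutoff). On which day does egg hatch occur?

Daily DD above 9.8 °C: 19.6, 19.4, 11.3, 3.7, 17.7, 7.0, 9.1, 16.4, 10.4, 2.4.
Cumulative: 19.6, 39.0, 50.3, 54.0, 71.7, 78.7, 87.8, 104.2, 114.6, 117.0.
The total first reaches 55 DD on day 5.

day 5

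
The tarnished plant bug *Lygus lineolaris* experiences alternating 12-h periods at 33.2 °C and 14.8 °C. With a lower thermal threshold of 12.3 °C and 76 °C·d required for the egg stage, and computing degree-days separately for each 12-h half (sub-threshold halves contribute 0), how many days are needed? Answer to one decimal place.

Day half: max(0, 33.2 − 12.3) × 0.5 = 20.9 × 0.5 = 10.45 DD.
Night half: max(0, 14.8 − 12.3) × 0.5 = 2.5 × 0.5 = 1.25 DD.
Per 24 h: 11.70 DD/day.
Duration = 76 / 11.70 = 6.496 ≈ 6.5 days.

6.5 days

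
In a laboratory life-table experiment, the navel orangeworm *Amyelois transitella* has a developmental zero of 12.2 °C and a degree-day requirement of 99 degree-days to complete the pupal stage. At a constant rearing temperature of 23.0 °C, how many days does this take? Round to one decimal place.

Daily accumulation = 23.0 − 12.2 = 10.8 DD/day.
Duration = 99 / 10.8 = 9.167 ≈ 9.2 days.

9.2 days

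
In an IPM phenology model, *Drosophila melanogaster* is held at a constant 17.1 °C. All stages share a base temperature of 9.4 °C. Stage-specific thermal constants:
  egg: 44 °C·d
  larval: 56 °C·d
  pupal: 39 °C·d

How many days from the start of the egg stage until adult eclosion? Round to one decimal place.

Daily accumulation at 17.1 °C = 17.1 − 9.4 = 7.7 DD/day.
Total K = 44 + 56 + 39 = 139 DD.
Total duration = 139 / 7.7 = 18.052 ≈ 18.1 days.

18.1 days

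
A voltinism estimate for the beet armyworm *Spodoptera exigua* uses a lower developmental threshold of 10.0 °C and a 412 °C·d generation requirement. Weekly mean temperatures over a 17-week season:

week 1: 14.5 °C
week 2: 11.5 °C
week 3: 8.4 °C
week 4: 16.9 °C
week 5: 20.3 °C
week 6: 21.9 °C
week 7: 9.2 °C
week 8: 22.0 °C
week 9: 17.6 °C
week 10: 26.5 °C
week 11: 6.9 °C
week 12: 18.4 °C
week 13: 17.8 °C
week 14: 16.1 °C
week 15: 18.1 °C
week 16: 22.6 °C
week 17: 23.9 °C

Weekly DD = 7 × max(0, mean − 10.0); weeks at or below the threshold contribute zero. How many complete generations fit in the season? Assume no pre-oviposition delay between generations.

2 generations

Weekly DD (7 × max(0, T̄ − 10.0)): 31.5, 10.5, 0.0, 48.3, 72.1, 83.3, 0.0, 84.0, 53.2, 115.5, 0.0, 58.8, 54.6, 42.7, 56.7, 88.2, 97.3.
Season total = 896.7 DD.
Complete generations = ⌊896.7 / 412⌋ = 2.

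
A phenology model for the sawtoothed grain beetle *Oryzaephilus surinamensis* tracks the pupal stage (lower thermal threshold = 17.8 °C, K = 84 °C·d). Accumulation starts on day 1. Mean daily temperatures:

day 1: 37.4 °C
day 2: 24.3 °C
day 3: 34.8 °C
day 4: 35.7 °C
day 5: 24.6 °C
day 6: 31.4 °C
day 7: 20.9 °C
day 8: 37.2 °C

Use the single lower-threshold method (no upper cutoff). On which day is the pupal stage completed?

day 7

Daily DD above 17.8 °C: 19.6, 6.5, 17.0, 17.9, 6.8, 13.6, 3.1, 19.4.
Cumulative: 19.6, 26.1, 43.1, 61.0, 67.8, 81.4, 84.5, 103.9.
The total first reaches 84 DD on day 7.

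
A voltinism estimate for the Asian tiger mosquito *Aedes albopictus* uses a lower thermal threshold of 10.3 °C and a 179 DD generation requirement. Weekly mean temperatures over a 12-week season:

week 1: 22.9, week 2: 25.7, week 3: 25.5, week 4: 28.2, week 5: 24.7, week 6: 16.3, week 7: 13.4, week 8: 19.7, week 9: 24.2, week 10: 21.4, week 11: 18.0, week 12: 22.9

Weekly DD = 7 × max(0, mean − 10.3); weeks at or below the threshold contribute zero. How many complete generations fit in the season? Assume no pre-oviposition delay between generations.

5 generations

Weekly DD (7 × max(0, T̄ − 10.3)): 88.2, 107.8, 106.4, 125.3, 100.8, 42.0, 21.7, 65.8, 97.3, 77.7, 53.9, 88.2.
Season total = 975.1 DD.
Complete generations = ⌊975.1 / 179⌋ = 5.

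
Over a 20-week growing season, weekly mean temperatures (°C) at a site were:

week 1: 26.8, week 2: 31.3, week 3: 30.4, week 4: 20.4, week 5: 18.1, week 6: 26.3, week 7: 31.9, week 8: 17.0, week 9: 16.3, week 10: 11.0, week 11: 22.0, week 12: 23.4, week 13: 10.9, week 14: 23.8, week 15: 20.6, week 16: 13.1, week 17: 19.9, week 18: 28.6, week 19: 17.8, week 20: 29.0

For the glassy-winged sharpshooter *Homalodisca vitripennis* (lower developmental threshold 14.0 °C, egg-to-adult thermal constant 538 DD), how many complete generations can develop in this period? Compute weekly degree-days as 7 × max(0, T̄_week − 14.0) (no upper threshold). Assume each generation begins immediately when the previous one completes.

Weekly DD (7 × max(0, T̄ − 14.0)): 89.6, 121.1, 114.8, 44.8, 28.7, 86.1, 125.3, 21.0, 16.1, 0.0, 56.0, 65.8, 0.0, 68.6, 46.2, 0.0, 41.3, 102.2, 26.6, 105.0.
Season total = 1159.2 DD.
Complete generations = ⌊1159.2 / 538⌋ = 2.

2 generations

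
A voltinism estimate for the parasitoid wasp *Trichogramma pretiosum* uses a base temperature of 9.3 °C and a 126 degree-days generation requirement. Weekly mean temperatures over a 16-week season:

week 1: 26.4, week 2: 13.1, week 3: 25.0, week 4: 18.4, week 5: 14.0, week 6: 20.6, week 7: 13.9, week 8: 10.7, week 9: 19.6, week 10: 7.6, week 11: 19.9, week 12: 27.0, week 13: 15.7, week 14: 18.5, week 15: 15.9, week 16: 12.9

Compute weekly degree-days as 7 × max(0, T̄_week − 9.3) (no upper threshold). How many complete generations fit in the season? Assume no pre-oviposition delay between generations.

Weekly DD (7 × max(0, T̄ − 9.3)): 119.7, 26.6, 109.9, 63.7, 32.9, 79.1, 32.2, 9.8, 72.1, 0.0, 74.2, 123.9, 44.8, 64.4, 46.2, 25.2.
Season total = 924.7 DD.
Complete generations = ⌊924.7 / 126⌋ = 7.

7 generations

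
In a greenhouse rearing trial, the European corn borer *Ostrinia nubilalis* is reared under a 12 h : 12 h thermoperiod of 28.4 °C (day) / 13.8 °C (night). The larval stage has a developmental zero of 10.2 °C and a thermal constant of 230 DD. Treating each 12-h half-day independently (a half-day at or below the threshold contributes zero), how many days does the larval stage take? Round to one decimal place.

21.1 days

Day half: max(0, 28.4 − 10.2) × 0.5 = 18.2 × 0.5 = 9.10 DD.
Night half: max(0, 13.8 − 10.2) × 0.5 = 3.6 × 0.5 = 1.80 DD.
Per 24 h: 10.90 DD/day.
Duration = 230 / 10.90 = 21.101 ≈ 21.1 days.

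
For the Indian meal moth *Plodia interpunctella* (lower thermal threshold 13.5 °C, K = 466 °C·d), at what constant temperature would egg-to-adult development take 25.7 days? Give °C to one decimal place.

Required daily accumulation = 466 / 25.7 = 18.132 DD/day.
T = T_base + 18.132 = 13.5 + 18.132 = 31.632 ≈ 31.6 °C.

31.6 °C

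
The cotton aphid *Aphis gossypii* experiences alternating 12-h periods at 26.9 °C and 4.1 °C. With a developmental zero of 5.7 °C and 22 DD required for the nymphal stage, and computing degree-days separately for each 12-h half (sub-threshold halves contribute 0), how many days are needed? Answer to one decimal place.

2.1 days

Day half: max(0, 26.9 − 5.7) × 0.5 = 21.2 × 0.5 = 10.60 DD.
Night half: max(0, 4.1 − 5.7) × 0.5 = 0.0 × 0.5 = 0.00 DD.
Per 24 h: 10.60 DD/day.
Duration = 22 / 10.60 = 2.075 ≈ 2.1 days.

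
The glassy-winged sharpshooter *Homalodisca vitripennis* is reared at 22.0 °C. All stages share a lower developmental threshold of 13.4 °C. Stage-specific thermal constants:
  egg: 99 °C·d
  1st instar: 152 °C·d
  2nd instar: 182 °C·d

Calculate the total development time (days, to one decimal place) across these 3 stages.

Daily accumulation at 22.0 °C = 22.0 − 13.4 = 8.6 DD/day.
Total K = 99 + 152 + 182 = 433 DD.
Total duration = 433 / 8.6 = 50.349 ≈ 50.3 days.

50.3 days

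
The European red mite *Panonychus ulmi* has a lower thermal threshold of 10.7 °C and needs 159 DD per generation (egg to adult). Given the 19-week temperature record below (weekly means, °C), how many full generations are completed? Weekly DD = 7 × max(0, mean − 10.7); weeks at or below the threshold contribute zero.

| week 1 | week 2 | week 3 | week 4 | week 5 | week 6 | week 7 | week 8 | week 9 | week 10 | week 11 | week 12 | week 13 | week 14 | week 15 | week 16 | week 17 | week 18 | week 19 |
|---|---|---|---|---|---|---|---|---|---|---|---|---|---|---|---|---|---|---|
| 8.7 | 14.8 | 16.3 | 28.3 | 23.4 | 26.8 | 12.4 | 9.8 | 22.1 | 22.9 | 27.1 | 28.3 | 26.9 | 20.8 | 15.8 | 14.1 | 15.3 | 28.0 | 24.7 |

8 generations

Weekly DD (7 × max(0, T̄ − 10.7)): 0.0, 28.7, 39.2, 123.2, 88.9, 112.7, 11.9, 0.0, 79.8, 85.4, 114.8, 123.2, 113.4, 70.7, 35.7, 23.8, 32.2, 121.1, 98.0.
Season total = 1302.7 DD.
Complete generations = ⌊1302.7 / 159⌋ = 8.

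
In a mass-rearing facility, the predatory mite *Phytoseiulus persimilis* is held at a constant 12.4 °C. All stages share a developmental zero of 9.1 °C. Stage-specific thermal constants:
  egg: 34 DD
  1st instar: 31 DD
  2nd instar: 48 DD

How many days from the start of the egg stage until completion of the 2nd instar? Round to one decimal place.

Daily accumulation at 12.4 °C = 12.4 − 9.1 = 3.3 DD/day.
Total K = 34 + 31 + 48 = 113 DD.
Total duration = 113 / 3.3 = 34.242 ≈ 34.2 days.

34.2 days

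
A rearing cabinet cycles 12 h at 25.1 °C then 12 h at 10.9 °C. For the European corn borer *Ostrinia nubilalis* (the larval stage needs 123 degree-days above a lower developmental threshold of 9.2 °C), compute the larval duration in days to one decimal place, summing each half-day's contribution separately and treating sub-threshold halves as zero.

Day half: max(0, 25.1 − 9.2) × 0.5 = 15.9 × 0.5 = 7.95 DD.
Night half: max(0, 10.9 − 9.2) × 0.5 = 1.7 × 0.5 = 0.85 DD.
Per 24 h: 8.80 DD/day.
Duration = 123 / 8.80 = 13.977 ≈ 14.0 days.

14.0 days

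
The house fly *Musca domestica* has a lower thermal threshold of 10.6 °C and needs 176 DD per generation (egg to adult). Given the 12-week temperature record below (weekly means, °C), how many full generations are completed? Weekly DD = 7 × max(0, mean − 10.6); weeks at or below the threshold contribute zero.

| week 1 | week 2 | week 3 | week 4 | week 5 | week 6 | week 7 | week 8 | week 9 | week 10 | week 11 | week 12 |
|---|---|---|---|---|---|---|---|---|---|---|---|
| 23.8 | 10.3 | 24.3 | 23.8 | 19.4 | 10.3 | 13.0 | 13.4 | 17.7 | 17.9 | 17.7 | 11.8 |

Weekly DD (7 × max(0, T̄ − 10.6)): 92.4, 0.0, 95.9, 92.4, 61.6, 0.0, 16.8, 19.6, 49.7, 51.1, 49.7, 8.4.
Season total = 537.6 DD.
Complete generations = ⌊537.6 / 176⌋ = 3.

3 generations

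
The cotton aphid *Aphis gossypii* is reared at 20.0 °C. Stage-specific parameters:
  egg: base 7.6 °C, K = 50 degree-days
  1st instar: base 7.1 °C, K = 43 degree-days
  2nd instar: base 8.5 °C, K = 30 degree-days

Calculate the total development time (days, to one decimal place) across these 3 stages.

10.0 days

egg: 50 / (20.0 − 7.6) = 50 / 12.4 = 4.032 d.
1st instar: 43 / (20.0 − 7.1) = 43 / 12.9 = 3.333 d.
2nd instar: 30 / (20.0 − 8.5) = 30 / 11.5 = 2.609 d.
Sum = 9.974 ≈ 10.0 days.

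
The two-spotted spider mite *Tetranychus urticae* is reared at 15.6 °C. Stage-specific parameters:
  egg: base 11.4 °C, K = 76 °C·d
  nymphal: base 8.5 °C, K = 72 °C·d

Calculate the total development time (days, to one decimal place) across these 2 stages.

28.2 days

egg: 76 / (15.6 − 11.4) = 76 / 4.2 = 18.095 d.
nymphal: 72 / (15.6 − 8.5) = 72 / 7.1 = 10.141 d.
Sum = 28.236 ≈ 28.2 days.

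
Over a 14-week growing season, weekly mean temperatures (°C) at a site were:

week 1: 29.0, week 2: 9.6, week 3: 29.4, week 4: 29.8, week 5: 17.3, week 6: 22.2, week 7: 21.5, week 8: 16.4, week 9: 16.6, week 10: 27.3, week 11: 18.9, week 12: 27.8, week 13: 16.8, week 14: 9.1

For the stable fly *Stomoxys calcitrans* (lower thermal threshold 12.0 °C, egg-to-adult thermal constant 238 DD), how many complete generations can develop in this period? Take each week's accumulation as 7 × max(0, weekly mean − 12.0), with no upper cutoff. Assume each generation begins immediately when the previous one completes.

3 generations

Weekly DD (7 × max(0, T̄ − 12.0)): 119.0, 0.0, 121.8, 124.6, 37.1, 71.4, 66.5, 30.8, 32.2, 107.1, 48.3, 110.6, 33.6, 0.0.
Season total = 903.0 DD.
Complete generations = ⌊903.0 / 238⌋ = 3.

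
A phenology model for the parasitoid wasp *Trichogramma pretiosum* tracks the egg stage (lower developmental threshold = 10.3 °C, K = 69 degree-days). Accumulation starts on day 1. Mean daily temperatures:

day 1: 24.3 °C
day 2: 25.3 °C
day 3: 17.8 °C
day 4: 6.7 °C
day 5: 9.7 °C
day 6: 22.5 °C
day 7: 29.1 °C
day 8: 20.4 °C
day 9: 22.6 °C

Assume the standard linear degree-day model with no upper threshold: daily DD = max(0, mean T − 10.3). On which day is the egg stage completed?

Daily DD above 10.3 °C: 14.0, 15.0, 7.5, 0.0, 0.0, 12.2, 18.8, 10.1, 12.3.
Cumulative: 14.0, 29.0, 36.5, 36.5, 36.5, 48.7, 67.5, 77.6, 89.9.
The total first reaches 69 DD on day 8.

day 8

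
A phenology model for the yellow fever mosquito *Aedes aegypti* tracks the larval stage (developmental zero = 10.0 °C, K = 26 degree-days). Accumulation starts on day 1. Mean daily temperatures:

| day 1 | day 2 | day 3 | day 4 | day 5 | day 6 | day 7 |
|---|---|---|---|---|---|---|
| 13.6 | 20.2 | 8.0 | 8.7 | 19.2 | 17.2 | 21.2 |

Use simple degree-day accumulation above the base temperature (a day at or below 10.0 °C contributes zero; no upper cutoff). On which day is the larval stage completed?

Daily DD above 10.0 °C: 3.6, 10.2, 0.0, 0.0, 9.2, 7.2, 11.2.
Cumulative: 3.6, 13.8, 13.8, 13.8, 23.0, 30.2, 41.4.
The total first reaches 26 DD on day 6.

day 6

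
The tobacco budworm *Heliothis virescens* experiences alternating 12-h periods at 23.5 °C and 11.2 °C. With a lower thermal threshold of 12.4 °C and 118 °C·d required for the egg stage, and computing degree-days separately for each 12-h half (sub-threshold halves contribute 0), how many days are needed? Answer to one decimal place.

21.3 days

Day half: max(0, 23.5 − 12.4) × 0.5 = 11.1 × 0.5 = 5.55 DD.
Night half: max(0, 11.2 − 12.4) × 0.5 = 0.0 × 0.5 = 0.00 DD.
Per 24 h: 5.55 DD/day.
Duration = 118 / 5.55 = 21.261 ≈ 21.3 days.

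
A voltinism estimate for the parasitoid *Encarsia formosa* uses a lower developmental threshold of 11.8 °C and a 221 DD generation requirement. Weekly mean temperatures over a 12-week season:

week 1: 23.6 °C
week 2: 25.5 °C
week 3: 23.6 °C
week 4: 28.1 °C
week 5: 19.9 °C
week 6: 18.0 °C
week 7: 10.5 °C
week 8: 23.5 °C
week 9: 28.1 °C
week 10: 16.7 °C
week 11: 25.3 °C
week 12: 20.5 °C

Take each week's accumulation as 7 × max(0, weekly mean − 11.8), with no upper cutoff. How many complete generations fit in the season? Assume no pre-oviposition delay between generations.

3 generations

Weekly DD (7 × max(0, T̄ − 11.8)): 82.6, 95.9, 82.6, 114.1, 56.7, 43.4, 0.0, 81.9, 114.1, 34.3, 94.5, 60.9.
Season total = 861.0 DD.
Complete generations = ⌊861.0 / 221⌋ = 3.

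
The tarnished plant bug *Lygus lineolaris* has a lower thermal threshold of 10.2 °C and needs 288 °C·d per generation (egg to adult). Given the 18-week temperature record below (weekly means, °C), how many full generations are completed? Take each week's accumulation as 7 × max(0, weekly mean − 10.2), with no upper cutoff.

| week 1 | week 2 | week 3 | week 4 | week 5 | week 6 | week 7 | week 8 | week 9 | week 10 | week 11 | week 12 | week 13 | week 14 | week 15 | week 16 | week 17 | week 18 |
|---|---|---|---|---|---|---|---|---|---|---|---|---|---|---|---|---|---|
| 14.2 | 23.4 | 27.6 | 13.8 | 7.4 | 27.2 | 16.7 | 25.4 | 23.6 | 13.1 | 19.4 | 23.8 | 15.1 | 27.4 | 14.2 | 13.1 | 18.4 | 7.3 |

Weekly DD (7 × max(0, T̄ − 10.2)): 28.0, 92.4, 121.8, 25.2, 0.0, 119.0, 45.5, 106.4, 93.8, 20.3, 64.4, 95.2, 34.3, 120.4, 28.0, 20.3, 57.4, 0.0.
Season total = 1072.4 DD.
Complete generations = ⌊1072.4 / 288⌋ = 3.

3 generations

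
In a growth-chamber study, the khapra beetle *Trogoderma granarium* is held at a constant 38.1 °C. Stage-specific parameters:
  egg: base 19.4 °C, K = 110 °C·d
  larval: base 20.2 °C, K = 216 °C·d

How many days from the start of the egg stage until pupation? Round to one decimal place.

egg: 110 / (38.1 − 19.4) = 110 / 18.7 = 5.882 d.
larval: 216 / (38.1 − 20.2) = 216 / 17.9 = 12.067 d.
Sum = 17.949 ≈ 17.9 days.

17.9 days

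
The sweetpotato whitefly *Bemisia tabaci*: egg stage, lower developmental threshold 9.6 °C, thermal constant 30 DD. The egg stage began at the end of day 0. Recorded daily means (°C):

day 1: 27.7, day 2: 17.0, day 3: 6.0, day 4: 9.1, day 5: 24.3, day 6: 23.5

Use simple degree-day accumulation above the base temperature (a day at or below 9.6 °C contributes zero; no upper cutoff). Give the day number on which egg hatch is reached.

day 5

Daily DD above 9.6 °C: 18.1, 7.4, 0.0, 0.0, 14.7, 13.9.
Cumulative: 18.1, 25.5, 25.5, 25.5, 40.2, 54.1.
The total first reaches 30 DD on day 5.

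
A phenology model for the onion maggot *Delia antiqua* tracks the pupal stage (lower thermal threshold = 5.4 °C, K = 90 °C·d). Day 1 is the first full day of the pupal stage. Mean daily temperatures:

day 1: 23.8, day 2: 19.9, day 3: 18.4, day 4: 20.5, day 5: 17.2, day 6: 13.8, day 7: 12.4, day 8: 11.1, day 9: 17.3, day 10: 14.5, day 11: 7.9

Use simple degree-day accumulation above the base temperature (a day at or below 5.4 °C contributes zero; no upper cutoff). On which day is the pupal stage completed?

day 8

Daily DD above 5.4 °C: 18.4, 14.5, 13.0, 15.1, 11.8, 8.4, 7.0, 5.7, 11.9, 9.1, 2.5.
Cumulative: 18.4, 32.9, 45.9, 61.0, 72.8, 81.2, 88.2, 93.9, 105.8, 114.9, 117.4.
The total first reaches 90 DD on day 8.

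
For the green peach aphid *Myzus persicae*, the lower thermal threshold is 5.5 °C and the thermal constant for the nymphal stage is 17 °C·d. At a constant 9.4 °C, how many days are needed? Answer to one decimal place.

Daily accumulation = 9.4 − 5.5 = 3.9 DD/day.
Duration = 17 / 3.9 = 4.359 ≈ 4.4 days.

4.4 days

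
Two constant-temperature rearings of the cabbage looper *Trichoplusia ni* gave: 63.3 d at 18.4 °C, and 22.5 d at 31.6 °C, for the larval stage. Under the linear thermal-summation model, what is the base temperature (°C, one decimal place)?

Under the model K = D·(T − T_b), so D₁·(T₁ − T_b) = D₂·(T₂ − T_b).
63.3·(18.4 − T_b) = 22.5·(31.6 − T_b)
T_b = (63.3·18.4 − 22.5·31.6) / (63.3 − 22.5) = 453.72 / 40.8 = 11.121 °C ≈ 11.1 °C.

11.1 °C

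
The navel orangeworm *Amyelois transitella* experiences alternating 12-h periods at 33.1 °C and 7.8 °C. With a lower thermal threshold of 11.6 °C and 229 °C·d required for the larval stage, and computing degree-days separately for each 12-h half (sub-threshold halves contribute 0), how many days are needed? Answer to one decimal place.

Day half: max(0, 33.1 − 11.6) × 0.5 = 21.5 × 0.5 = 10.75 DD.
Night half: max(0, 7.8 − 11.6) × 0.5 = 0.0 × 0.5 = 0.00 DD.
Per 24 h: 10.75 DD/day.
Duration = 229 / 10.75 = 21.302 ≈ 21.3 days.

21.3 days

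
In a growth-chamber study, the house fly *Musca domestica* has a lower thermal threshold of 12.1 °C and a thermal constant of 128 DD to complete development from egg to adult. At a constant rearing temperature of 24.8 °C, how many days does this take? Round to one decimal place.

10.1 days

Daily accumulation = 24.8 − 12.1 = 12.7 DD/day.
Duration = 128 / 12.7 = 10.079 ≈ 10.1 days.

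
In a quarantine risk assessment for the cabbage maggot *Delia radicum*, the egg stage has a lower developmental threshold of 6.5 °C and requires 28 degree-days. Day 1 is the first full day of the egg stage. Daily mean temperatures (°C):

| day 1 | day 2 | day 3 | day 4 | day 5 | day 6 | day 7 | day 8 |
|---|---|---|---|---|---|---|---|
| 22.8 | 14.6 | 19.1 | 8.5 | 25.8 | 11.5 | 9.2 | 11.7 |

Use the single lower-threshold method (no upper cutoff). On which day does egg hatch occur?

day 3

Daily DD above 6.5 °C: 16.3, 8.1, 12.6, 2.0, 19.3, 5.0, 2.7, 5.2.
Cumulative: 16.3, 24.4, 37.0, 39.0, 58.3, 63.3, 66.0, 71.2.
The total first reaches 28 DD on day 3.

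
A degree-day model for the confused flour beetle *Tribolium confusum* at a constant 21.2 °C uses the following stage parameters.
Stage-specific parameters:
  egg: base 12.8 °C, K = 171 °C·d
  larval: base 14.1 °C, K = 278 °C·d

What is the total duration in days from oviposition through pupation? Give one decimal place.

59.5 days

egg: 171 / (21.2 − 12.8) = 171 / 8.4 = 20.357 d.
larval: 278 / (21.2 − 14.1) = 278 / 7.1 = 39.155 d.
Sum = 59.512 ≈ 59.5 days.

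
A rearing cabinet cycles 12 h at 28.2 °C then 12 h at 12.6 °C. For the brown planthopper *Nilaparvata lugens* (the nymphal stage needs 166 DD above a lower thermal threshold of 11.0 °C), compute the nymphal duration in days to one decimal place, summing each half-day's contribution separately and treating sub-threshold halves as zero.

17.7 days

Day half: max(0, 28.2 − 11.0) × 0.5 = 17.2 × 0.5 = 8.60 DD.
Night half: max(0, 12.6 − 11.0) × 0.5 = 1.6 × 0.5 = 0.80 DD.
Per 24 h: 9.40 DD/day.
Duration = 166 / 9.40 = 17.660 ≈ 17.7 days.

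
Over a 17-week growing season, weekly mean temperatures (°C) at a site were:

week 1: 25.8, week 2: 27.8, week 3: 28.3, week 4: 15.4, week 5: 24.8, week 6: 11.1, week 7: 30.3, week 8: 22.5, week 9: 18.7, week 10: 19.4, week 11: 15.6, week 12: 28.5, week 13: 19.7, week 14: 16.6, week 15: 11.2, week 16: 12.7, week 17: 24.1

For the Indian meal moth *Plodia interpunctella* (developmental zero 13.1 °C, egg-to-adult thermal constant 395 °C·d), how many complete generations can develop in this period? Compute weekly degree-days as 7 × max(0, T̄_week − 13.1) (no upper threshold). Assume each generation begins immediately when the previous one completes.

Weekly DD (7 × max(0, T̄ − 13.1)): 88.9, 102.9, 106.4, 16.1, 81.9, 0.0, 120.4, 65.8, 39.2, 44.1, 17.5, 107.8, 46.2, 24.5, 0.0, 0.0, 77.0.
Season total = 938.7 DD.
Complete generations = ⌊938.7 / 395⌋ = 2.

2 generations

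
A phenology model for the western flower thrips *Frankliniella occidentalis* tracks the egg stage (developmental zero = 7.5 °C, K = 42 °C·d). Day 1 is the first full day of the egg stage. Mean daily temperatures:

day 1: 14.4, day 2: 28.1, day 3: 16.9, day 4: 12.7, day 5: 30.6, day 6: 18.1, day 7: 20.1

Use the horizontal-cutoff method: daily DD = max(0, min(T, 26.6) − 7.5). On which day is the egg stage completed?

day 5

Daily DD above 7.5 °C (capped at 19.1): 6.9, 19.1, 9.4, 5.2, 19.1, 10.6, 12.6.
Cumulative: 6.9, 26.0, 35.4, 40.6, 59.7, 70.3, 82.9.
The total first reaches 42 DD on day 5.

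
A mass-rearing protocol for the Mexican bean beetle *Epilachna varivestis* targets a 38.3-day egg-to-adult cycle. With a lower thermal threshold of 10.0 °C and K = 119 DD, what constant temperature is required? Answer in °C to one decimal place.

13.1 °C

Required daily accumulation = 119 / 38.3 = 3.107 DD/day.
T = T_base + 3.107 = 10.0 + 3.107 = 13.107 ≈ 13.1 °C.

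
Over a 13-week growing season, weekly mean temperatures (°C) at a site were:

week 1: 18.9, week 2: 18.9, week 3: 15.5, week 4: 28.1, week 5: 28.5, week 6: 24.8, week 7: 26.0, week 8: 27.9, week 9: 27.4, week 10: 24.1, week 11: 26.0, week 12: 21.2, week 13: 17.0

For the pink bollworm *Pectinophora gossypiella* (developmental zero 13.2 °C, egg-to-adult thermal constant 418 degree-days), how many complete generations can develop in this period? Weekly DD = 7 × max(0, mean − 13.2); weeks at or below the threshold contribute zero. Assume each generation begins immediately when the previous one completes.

2 generations

Weekly DD (7 × max(0, T̄ − 13.2)): 39.9, 39.9, 16.1, 104.3, 107.1, 81.2, 89.6, 102.9, 99.4, 76.3, 89.6, 56.0, 26.6.
Season total = 928.9 DD.
Complete generations = ⌊928.9 / 418⌋ = 2.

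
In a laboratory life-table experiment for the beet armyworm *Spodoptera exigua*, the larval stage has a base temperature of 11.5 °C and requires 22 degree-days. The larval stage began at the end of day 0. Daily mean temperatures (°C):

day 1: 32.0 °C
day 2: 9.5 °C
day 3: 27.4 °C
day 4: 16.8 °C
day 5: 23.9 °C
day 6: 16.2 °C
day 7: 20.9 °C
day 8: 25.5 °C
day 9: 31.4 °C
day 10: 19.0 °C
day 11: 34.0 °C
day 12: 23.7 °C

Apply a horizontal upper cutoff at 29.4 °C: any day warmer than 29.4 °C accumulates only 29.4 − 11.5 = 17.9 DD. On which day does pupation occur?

day 3

Daily DD above 11.5 °C (capped at 17.9): 17.9, 0.0, 15.9, 5.3, 12.4, 4.7, 9.4, 14.0, 17.9, 7.5, 17.9, 12.2.
Cumulative: 17.9, 17.9, 33.8, 39.1, 51.5, 56.2, 65.6, 79.6, 97.5, 105.0, 122.9, 135.1.
The total first reaches 22 DD on day 3.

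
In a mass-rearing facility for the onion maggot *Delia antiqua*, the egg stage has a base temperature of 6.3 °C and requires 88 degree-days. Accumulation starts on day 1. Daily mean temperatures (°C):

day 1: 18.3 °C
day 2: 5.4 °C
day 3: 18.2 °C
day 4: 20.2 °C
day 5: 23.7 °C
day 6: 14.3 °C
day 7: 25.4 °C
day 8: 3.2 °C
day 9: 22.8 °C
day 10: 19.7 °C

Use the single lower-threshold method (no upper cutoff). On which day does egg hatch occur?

Daily DD above 6.3 °C: 12.0, 0.0, 11.9, 13.9, 17.4, 8.0, 19.1, 0.0, 16.5, 13.4.
Cumulative: 12.0, 12.0, 23.9, 37.8, 55.2, 63.2, 82.3, 82.3, 98.8, 112.2.
The total first reaches 88 DD on day 9.

day 9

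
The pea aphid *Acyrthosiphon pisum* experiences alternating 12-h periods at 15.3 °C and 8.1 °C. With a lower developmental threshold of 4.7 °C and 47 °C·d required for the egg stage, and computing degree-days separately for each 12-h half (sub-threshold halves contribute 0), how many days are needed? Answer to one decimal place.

Day half: max(0, 15.3 − 4.7) × 0.5 = 10.6 × 0.5 = 5.30 DD.
Night half: max(0, 8.1 − 4.7) × 0.5 = 3.4 × 0.5 = 1.70 DD.
Per 24 h: 7.00 DD/day.
Duration = 47 / 7.00 = 6.714 ≈ 6.7 days.

6.7 days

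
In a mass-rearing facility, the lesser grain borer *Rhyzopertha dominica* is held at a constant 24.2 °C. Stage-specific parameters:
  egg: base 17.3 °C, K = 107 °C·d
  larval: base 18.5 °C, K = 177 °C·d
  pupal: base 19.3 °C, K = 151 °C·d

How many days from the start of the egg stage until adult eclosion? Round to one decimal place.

77.4 days

egg: 107 / (24.2 − 17.3) = 107 / 6.9 = 15.507 d.
larval: 177 / (24.2 − 18.5) = 177 / 5.7 = 31.053 d.
pupal: 151 / (24.2 − 19.3) = 151 / 4.9 = 30.816 d.
Sum = 77.376 ≈ 77.4 days.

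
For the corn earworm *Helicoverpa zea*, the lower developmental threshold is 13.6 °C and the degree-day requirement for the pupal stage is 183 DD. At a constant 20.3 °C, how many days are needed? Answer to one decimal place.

Daily accumulation = 20.3 − 13.6 = 6.7 DD/day.
Duration = 183 / 6.7 = 27.313 ≈ 27.3 days.

27.3 days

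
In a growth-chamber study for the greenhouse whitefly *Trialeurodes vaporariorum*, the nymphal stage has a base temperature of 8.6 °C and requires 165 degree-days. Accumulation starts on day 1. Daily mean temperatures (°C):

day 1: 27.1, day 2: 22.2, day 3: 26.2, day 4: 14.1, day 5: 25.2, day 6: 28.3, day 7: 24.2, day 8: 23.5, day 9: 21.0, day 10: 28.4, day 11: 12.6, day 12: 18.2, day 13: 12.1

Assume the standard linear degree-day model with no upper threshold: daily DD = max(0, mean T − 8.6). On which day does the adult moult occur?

Daily DD above 8.6 °C: 18.5, 13.6, 17.6, 5.5, 16.6, 19.7, 15.6, 14.9, 12.4, 19.8, 4.0, 9.6, 3.5.
Cumulative: 18.5, 32.1, 49.7, 55.2, 71.8, 91.5, 107.1, 122.0, 134.4, 154.2, 158.2, 167.8, 171.3.
The total first reaches 165 DD on day 12.

day 12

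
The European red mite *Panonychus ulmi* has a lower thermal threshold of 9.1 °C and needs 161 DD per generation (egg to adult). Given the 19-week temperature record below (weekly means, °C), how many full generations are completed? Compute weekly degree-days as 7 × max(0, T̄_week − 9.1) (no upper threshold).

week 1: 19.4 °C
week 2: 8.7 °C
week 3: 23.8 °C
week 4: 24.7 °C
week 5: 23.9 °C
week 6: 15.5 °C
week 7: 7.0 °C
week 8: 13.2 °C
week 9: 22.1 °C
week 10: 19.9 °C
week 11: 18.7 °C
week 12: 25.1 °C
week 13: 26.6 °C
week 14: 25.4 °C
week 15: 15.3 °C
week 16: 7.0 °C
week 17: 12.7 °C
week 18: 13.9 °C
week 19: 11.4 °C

7 generations

Weekly DD (7 × max(0, T̄ − 9.1)): 72.1, 0.0, 102.9, 109.2, 103.6, 44.8, 0.0, 28.7, 91.0, 75.6, 67.2, 112.0, 122.5, 114.1, 43.4, 0.0, 25.2, 33.6, 16.1.
Season total = 1162.0 DD.
Complete generations = ⌊1162.0 / 161⌋ = 7.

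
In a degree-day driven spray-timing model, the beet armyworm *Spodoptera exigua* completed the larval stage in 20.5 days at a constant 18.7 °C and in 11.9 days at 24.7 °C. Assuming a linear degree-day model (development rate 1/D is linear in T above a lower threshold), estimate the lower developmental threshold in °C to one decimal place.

10.4 °C

Under the model K = D·(T − T_b), so D₁·(T₁ − T_b) = D₂·(T₂ − T_b).
20.5·(18.7 − T_b) = 11.9·(24.7 − T_b)
T_b = (20.5·18.7 − 11.9·24.7) / (20.5 − 11.9) = 89.42 / 8.6 = 10.398 °C ≈ 10.4 °C.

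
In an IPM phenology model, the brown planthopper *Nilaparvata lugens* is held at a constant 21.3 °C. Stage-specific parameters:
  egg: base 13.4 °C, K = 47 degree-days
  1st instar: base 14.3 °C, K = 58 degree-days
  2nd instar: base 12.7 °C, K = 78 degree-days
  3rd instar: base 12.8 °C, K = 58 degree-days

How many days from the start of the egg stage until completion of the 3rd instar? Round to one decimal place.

30.1 days

egg: 47 / (21.3 − 13.4) = 47 / 7.9 = 5.949 d.
1st instar: 58 / (21.3 − 14.3) = 58 / 7.0 = 8.286 d.
2nd instar: 78 / (21.3 − 12.7) = 78 / 8.6 = 9.070 d.
3rd instar: 58 / (21.3 − 12.8) = 58 / 8.5 = 6.824 d.
Sum = 30.128 ≈ 30.1 days.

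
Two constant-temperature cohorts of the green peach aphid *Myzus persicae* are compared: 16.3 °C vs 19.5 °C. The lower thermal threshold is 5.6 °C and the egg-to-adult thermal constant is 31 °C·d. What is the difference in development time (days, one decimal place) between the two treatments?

0.7 days

At 16.3 °C: 31 / (16.3 − 5.6) = 31 / 10.7 = 2.897 d.
At 19.5 °C: 31 / (19.5 − 5.6) = 31 / 13.9 = 2.230 d.
Difference = |2.897 − 2.230| = 0.667 ≈ 0.7 days.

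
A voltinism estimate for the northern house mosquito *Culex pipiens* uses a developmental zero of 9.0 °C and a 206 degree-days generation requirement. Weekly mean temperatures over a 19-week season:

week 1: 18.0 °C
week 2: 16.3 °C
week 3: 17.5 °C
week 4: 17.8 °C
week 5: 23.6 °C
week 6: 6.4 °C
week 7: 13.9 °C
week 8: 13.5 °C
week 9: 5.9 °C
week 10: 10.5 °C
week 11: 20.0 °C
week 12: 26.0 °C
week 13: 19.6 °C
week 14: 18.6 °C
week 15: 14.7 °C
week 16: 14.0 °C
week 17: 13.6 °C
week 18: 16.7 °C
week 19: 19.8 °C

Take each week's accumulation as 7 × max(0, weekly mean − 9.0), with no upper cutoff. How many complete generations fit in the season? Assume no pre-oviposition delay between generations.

4 generations

Weekly DD (7 × max(0, T̄ − 9.0)): 63.0, 51.1, 59.5, 61.6, 102.2, 0.0, 34.3, 31.5, 0.0, 10.5, 77.0, 119.0, 74.2, 67.2, 39.9, 35.0, 32.2, 53.9, 75.6.
Season total = 987.7 DD.
Complete generations = ⌊987.7 / 206⌋ = 4.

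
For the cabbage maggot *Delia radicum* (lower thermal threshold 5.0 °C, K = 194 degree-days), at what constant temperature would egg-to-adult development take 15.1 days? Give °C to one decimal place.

Required daily accumulation = 194 / 15.1 = 12.848 DD/day.
T = T_base + 12.848 = 5.0 + 12.848 = 17.848 ≈ 17.8 °C.

17.8 °C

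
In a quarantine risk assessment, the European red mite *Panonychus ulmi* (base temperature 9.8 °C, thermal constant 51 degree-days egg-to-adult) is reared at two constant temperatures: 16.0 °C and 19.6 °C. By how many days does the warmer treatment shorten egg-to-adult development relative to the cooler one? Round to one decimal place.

At 16.0 °C: 51 / (16.0 − 9.8) = 51 / 6.2 = 8.226 d.
At 19.6 °C: 51 / (19.6 − 9.8) = 51 / 9.8 = 5.204 d.
Difference = |8.226 − 5.204| = 3.022 ≈ 3.0 days.

3.0 days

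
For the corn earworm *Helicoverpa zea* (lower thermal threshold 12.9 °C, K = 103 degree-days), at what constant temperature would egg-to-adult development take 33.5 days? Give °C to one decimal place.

16.0 °C

Required daily accumulation = 103 / 33.5 = 3.075 DD/day.
T = T_base + 3.075 = 12.9 + 3.075 = 15.975 ≈ 16.0 °C.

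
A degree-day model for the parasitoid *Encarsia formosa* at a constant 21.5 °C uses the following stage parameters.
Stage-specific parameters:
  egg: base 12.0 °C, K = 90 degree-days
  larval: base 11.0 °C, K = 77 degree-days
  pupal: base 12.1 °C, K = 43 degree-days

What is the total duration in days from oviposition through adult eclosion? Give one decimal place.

egg: 90 / (21.5 − 12.0) = 90 / 9.5 = 9.474 d.
larval: 77 / (21.5 − 11.0) = 77 / 10.5 = 7.333 d.
pupal: 43 / (21.5 − 12.1) = 43 / 9.4 = 4.574 d.
Sum = 21.381 ≈ 21.4 days.

21.4 days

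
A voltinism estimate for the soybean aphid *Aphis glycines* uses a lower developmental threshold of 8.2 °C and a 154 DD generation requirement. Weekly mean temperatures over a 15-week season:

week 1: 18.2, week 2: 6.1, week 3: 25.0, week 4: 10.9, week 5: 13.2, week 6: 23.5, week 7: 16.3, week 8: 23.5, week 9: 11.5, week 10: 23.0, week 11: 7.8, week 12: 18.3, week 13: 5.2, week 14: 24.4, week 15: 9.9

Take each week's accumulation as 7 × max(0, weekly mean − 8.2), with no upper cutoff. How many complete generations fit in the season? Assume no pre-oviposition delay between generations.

5 generations

Weekly DD (7 × max(0, T̄ − 8.2)): 70.0, 0.0, 117.6, 18.9, 35.0, 107.1, 56.7, 107.1, 23.1, 103.6, 0.0, 70.7, 0.0, 113.4, 11.9.
Season total = 835.1 DD.
Complete generations = ⌊835.1 / 154⌋ = 5.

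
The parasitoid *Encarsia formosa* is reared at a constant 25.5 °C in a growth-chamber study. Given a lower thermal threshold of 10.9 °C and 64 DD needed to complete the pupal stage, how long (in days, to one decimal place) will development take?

4.4 days

Daily accumulation = 25.5 − 10.9 = 14.6 DD/day.
Duration = 64 / 14.6 = 4.384 ≈ 4.4 days.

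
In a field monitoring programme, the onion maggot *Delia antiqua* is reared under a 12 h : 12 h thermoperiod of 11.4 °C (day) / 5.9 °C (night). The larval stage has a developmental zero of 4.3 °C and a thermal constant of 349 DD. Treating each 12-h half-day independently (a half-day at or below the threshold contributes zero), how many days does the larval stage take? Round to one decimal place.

Day half: max(0, 11.4 − 4.3) × 0.5 = 7.1 × 0.5 = 3.55 DD.
Night half: max(0, 5.9 − 4.3) × 0.5 = 1.6 × 0.5 = 0.80 DD.
Per 24 h: 4.35 DD/day.
Duration = 349 / 4.35 = 80.230 ≈ 80.2 days.

80.2 days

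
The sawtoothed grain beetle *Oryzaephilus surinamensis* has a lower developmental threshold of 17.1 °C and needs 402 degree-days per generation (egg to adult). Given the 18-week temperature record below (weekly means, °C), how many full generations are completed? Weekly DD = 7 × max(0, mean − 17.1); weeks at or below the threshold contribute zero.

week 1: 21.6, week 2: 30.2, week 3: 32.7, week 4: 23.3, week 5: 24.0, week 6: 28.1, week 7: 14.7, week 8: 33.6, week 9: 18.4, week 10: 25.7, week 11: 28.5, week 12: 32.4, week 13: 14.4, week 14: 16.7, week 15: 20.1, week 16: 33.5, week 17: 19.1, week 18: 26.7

Weekly DD (7 × max(0, T̄ − 17.1)): 31.5, 91.7, 109.2, 43.4, 48.3, 77.0, 0.0, 115.5, 9.1, 60.2, 79.8, 107.1, 0.0, 0.0, 21.0, 114.8, 14.0, 67.2.
Season total = 989.8 DD.
Complete generations = ⌊989.8 / 402⌋ = 2.

2 generations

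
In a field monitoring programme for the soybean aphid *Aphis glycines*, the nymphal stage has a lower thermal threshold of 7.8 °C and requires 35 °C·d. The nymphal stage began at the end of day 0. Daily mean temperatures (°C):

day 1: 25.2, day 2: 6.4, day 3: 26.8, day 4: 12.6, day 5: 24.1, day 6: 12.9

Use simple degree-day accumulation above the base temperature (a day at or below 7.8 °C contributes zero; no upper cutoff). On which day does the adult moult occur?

Daily DD above 7.8 °C: 17.4, 0.0, 19.0, 4.8, 16.3, 5.1.
Cumulative: 17.4, 17.4, 36.4, 41.2, 57.5, 62.6.
The total first reaches 35 DD on day 3.

day 3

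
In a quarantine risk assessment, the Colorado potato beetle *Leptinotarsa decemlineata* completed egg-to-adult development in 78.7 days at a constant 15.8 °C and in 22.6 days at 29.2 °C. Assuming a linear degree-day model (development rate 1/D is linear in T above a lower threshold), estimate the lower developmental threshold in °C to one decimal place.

10.4 °C

Linear rate model ⇒ the product D·(T − T_b) is constant across temperatures.
78.7·(15.8 − T_b) = 22.6·(29.2 − T_b)
T_b = (78.7·15.8 − 22.6·29.2) / (78.7 − 22.6) = 583.54 / 56.1 = 10.402 °C ≈ 10.4 °C.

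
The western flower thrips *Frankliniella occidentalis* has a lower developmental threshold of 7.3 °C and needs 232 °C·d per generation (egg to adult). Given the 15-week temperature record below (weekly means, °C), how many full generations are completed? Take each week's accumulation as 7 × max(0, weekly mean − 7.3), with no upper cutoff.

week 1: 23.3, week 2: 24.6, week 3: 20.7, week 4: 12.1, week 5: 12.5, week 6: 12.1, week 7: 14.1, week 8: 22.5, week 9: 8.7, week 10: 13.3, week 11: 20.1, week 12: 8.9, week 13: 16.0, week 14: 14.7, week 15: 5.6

3 generations

Weekly DD (7 × max(0, T̄ − 7.3)): 112.0, 121.1, 93.8, 33.6, 36.4, 33.6, 47.6, 106.4, 9.8, 42.0, 89.6, 11.2, 60.9, 51.8, 0.0.
Season total = 849.8 DD.
Complete generations = ⌊849.8 / 232⌋ = 3.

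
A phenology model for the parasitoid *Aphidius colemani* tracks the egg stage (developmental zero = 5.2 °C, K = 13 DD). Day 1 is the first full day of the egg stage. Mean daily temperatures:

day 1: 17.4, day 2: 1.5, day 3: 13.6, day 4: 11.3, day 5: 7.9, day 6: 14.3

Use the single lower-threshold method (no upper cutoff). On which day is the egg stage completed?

day 3

Daily DD above 5.2 °C: 12.2, 0.0, 8.4, 6.1, 2.7, 9.1.
Cumulative: 12.2, 12.2, 20.6, 26.7, 29.4, 38.5.
The total first reaches 13 DD on day 3.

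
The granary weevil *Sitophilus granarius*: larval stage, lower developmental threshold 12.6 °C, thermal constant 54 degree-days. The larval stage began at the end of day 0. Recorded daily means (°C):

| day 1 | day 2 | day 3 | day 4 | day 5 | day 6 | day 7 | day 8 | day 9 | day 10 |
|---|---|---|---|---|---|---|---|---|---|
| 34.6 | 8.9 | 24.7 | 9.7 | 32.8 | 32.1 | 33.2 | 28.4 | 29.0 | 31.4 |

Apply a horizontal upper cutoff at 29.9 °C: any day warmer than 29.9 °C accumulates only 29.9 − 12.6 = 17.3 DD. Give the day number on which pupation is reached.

day 6

Daily DD above 12.6 °C (capped at 17.3): 17.3, 0.0, 12.1, 0.0, 17.3, 17.3, 17.3, 15.8, 16.4, 17.3.
Cumulative: 17.3, 17.3, 29.4, 29.4, 46.7, 64.0, 81.3, 97.1, 113.5, 130.8.
The total first reaches 54 DD on day 6.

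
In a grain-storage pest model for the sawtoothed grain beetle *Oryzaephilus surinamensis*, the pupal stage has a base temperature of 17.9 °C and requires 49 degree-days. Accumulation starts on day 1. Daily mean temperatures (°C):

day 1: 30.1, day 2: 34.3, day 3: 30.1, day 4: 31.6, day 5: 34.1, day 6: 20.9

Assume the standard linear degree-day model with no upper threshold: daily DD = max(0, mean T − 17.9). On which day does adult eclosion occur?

Daily DD above 17.9 °C: 12.2, 16.4, 12.2, 13.7, 16.2, 3.0.
Cumulative: 12.2, 28.6, 40.8, 54.5, 70.7, 73.7.
The total first reaches 49 DD on day 4.

day 4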